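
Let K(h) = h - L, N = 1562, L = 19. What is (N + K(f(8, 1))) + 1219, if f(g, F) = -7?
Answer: 2755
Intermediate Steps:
K(h) = -19 + h (K(h) = h - 1*19 = h - 19 = -19 + h)
(N + K(f(8, 1))) + 1219 = (1562 + (-19 - 7)) + 1219 = (1562 - 26) + 1219 = 1536 + 1219 = 2755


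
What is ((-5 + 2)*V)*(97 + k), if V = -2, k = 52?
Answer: 894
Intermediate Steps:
((-5 + 2)*V)*(97 + k) = ((-5 + 2)*(-2))*(97 + 52) = -3*(-2)*149 = 6*149 = 894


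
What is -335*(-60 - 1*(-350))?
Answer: -97150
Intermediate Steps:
-335*(-60 - 1*(-350)) = -335*(-60 + 350) = -335*290 = -97150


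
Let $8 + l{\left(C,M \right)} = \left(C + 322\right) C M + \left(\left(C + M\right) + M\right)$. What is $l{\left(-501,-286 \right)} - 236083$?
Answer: $-25885358$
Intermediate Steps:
$l{\left(C,M \right)} = -8 + C + 2 M + C M \left(322 + C\right)$ ($l{\left(C,M \right)} = -8 + \left(\left(C + 322\right) C M + \left(\left(C + M\right) + M\right)\right) = -8 + \left(\left(322 + C\right) C M + \left(C + 2 M\right)\right) = -8 + \left(C \left(322 + C\right) M + \left(C + 2 M\right)\right) = -8 + \left(C M \left(322 + C\right) + \left(C + 2 M\right)\right) = -8 + \left(C + 2 M + C M \left(322 + C\right)\right) = -8 + C + 2 M + C M \left(322 + C\right)$)
$l{\left(-501,-286 \right)} - 236083 = \left(-8 - 501 + 2 \left(-286\right) - 286 \left(-501\right)^{2} + 322 \left(-501\right) \left(-286\right)\right) - 236083 = \left(-8 - 501 - 572 - 71786286 + 46138092\right) - 236083 = -25649275 - 236083 = -25885358$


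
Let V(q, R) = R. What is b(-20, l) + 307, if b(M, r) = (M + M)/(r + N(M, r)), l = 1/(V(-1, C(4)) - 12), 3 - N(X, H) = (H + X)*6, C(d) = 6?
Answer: 227861/743 ≈ 306.68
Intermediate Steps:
N(X, H) = 3 - 6*H - 6*X (N(X, H) = 3 - (H + X)*6 = 3 - (6*H + 6*X) = 3 + (-6*H - 6*X) = 3 - 6*H - 6*X)
l = -⅙ (l = 1/(6 - 12) = 1/(-6) = -⅙ ≈ -0.16667)
b(M, r) = 2*M/(3 - 6*M - 5*r) (b(M, r) = (M + M)/(r + (3 - 6*r - 6*M)) = (2*M)/(r + (3 - 6*M - 6*r)) = (2*M)/(3 - 6*M - 5*r) = 2*M/(3 - 6*M - 5*r))
b(-20, l) + 307 = -2*(-20)/(-3 + 5*(-⅙) + 6*(-20)) + 307 = -2*(-20)/(-3 - ⅚ - 120) + 307 = -2*(-20)/(-743/6) + 307 = -2*(-20)*(-6/743) + 307 = -240/743 + 307 = 227861/743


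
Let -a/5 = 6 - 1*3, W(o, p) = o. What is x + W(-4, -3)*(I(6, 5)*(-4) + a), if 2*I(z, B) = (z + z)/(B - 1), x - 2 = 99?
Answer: 185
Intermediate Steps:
x = 101 (x = 2 + 99 = 101)
I(z, B) = z/(-1 + B) (I(z, B) = ((z + z)/(B - 1))/2 = ((2*z)/(-1 + B))/2 = (2*z/(-1 + B))/2 = z/(-1 + B))
a = -15 (a = -5*(6 - 1*3) = -5*(6 - 3) = -5*3 = -15)
x + W(-4, -3)*(I(6, 5)*(-4) + a) = 101 - 4*((6/(-1 + 5))*(-4) - 15) = 101 - 4*((6/4)*(-4) - 15) = 101 - 4*((6*(¼))*(-4) - 15) = 101 - 4*((3/2)*(-4) - 15) = 101 - 4*(-6 - 15) = 101 - 4*(-21) = 101 + 84 = 185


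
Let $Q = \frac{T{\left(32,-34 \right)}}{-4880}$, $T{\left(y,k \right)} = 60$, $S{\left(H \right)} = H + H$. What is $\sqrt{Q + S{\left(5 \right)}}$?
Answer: $\frac{\sqrt{148657}}{122} \approx 3.1603$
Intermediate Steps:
$S{\left(H \right)} = 2 H$
$Q = - \frac{3}{244}$ ($Q = \frac{60}{-4880} = 60 \left(- \frac{1}{4880}\right) = - \frac{3}{244} \approx -0.012295$)
$\sqrt{Q + S{\left(5 \right)}} = \sqrt{- \frac{3}{244} + 2 \cdot 5} = \sqrt{- \frac{3}{244} + 10} = \sqrt{\frac{2437}{244}} = \frac{\sqrt{148657}}{122}$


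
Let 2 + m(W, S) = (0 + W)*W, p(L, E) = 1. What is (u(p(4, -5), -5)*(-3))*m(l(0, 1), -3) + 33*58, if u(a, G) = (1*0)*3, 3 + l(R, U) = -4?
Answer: 1914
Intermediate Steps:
l(R, U) = -7 (l(R, U) = -3 - 4 = -7)
u(a, G) = 0 (u(a, G) = 0*3 = 0)
m(W, S) = -2 + W² (m(W, S) = -2 + (0 + W)*W = -2 + W*W = -2 + W²)
(u(p(4, -5), -5)*(-3))*m(l(0, 1), -3) + 33*58 = (0*(-3))*(-2 + (-7)²) + 33*58 = 0*(-2 + 49) + 1914 = 0*47 + 1914 = 0 + 1914 = 1914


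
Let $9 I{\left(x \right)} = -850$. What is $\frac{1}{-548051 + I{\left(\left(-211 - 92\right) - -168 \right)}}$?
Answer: $- \frac{9}{4933309} \approx -1.8243 \cdot 10^{-6}$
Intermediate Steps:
$I{\left(x \right)} = - \frac{850}{9}$ ($I{\left(x \right)} = \frac{1}{9} \left(-850\right) = - \frac{850}{9}$)
$\frac{1}{-548051 + I{\left(\left(-211 - 92\right) - -168 \right)}} = \frac{1}{-548051 - \frac{850}{9}} = \frac{1}{- \frac{4933309}{9}} = - \frac{9}{4933309}$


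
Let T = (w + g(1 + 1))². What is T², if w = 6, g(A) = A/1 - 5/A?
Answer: 14641/16 ≈ 915.06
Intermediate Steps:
g(A) = A - 5/A (g(A) = A*1 - 5/A = A - 5/A)
T = 121/4 (T = (6 + ((1 + 1) - 5/(1 + 1)))² = (6 + (2 - 5/2))² = (6 - ½)² = (11/2)² = 121/4 ≈ 30.250)
T² = (121/4)² = 14641/16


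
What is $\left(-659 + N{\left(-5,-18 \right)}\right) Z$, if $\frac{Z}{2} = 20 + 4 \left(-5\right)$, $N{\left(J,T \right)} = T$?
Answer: $0$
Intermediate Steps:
$Z = 0$ ($Z = 2 \left(20 + 4 \left(-5\right)\right) = 2 \left(20 - 20\right) = 2 \cdot 0 = 0$)
$\left(-659 + N{\left(-5,-18 \right)}\right) Z = \left(-659 - 18\right) 0 = \left(-677\right) 0 = 0$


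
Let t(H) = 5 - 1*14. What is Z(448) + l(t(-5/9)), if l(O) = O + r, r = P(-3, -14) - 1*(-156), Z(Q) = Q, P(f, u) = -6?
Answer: 589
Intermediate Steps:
r = 150 (r = -6 - 1*(-156) = -6 + 156 = 150)
t(H) = -9 (t(H) = 5 - 14 = -9)
l(O) = 150 + O (l(O) = O + 150 = 150 + O)
Z(448) + l(t(-5/9)) = 448 + (150 - 9) = 448 + 141 = 589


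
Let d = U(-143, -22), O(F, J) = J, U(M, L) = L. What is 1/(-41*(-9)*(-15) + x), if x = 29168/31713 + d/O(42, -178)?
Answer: -2822457/15619354700 ≈ -0.00018070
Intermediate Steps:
d = -22
x = 2944795/2822457 (x = 29168/31713 - 22/(-178) = 29168*(1/31713) - 22*(-1/178) = 29168/31713 + 11/89 = 2944795/2822457 ≈ 1.0433)
1/(-41*(-9)*(-15) + x) = 1/(-41*(-9)*(-15) + 2944795/2822457) = 1/(369*(-15) + 2944795/2822457) = 1/(-5535 + 2944795/2822457) = 1/(-15619354700/2822457) = -2822457/15619354700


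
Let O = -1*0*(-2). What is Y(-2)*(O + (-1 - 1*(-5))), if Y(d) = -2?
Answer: -8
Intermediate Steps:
O = 0 (O = 0*(-2) = 0)
Y(-2)*(O + (-1 - 1*(-5))) = -2*(0 + (-1 - 1*(-5))) = -2*(0 + (-1 + 5)) = -2*(0 + 4) = -2*4 = -8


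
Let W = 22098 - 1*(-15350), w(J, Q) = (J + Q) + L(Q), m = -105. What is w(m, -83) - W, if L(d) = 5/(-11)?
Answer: -414001/11 ≈ -37636.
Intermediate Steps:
L(d) = -5/11 (L(d) = 5*(-1/11) = -5/11)
w(J, Q) = -5/11 + J + Q (w(J, Q) = (J + Q) - 5/11 = -5/11 + J + Q)
W = 37448 (W = 22098 + 15350 = 37448)
w(m, -83) - W = (-5/11 - 105 - 83) - 1*37448 = -2073/11 - 37448 = -414001/11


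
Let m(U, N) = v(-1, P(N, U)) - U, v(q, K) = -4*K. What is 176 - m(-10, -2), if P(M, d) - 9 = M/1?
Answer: 194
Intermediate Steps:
P(M, d) = 9 + M (P(M, d) = 9 + M/1 = 9 + M*1 = 9 + M)
m(U, N) = -36 - U - 4*N (m(U, N) = -4*(9 + N) - U = (-36 - 4*N) - U = -36 - U - 4*N)
176 - m(-10, -2) = 176 - (-36 - 1*(-10) - 4*(-2)) = 176 - (-36 + 10 + 8) = 176 - 1*(-18) = 176 + 18 = 194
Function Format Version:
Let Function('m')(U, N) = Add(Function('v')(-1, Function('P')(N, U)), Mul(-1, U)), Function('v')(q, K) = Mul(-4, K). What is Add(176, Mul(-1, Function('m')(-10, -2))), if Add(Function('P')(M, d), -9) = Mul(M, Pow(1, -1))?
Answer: 194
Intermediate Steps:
Function('P')(M, d) = Add(9, M) (Function('P')(M, d) = Add(9, Mul(M, Pow(1, -1))) = Add(9, Mul(M, 1)) = Add(9, M))
Function('m')(U, N) = Add(-36, Mul(-1, U), Mul(-4, N)) (Function('m')(U, N) = Add(Mul(-4, Add(9, N)), Mul(-1, U)) = Add(Add(-36, Mul(-4, N)), Mul(-1, U)) = Add(-36, Mul(-1, U), Mul(-4, N)))
Add(176, Mul(-1, Function('m')(-10, -2))) = Add(176, Mul(-1, Add(-36, Mul(-1, -10), Mul(-4, -2)))) = Add(176, Mul(-1, Add(-36, 10, 8))) = Add(176, Mul(-1, -18)) = Add(176, 18) = 194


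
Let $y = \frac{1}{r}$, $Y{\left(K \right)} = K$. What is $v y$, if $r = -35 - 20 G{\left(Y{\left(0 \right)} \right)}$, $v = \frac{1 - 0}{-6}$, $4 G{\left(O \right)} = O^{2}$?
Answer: $\frac{1}{210} \approx 0.0047619$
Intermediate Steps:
$G{\left(O \right)} = \frac{O^{2}}{4}$
$v = - \frac{1}{6}$ ($v = \left(1 + 0\right) \left(- \frac{1}{6}\right) = 1 \left(- \frac{1}{6}\right) = - \frac{1}{6} \approx -0.16667$)
$r = -35$ ($r = -35 - 20 \frac{0^{2}}{4} = -35 - 20 \cdot \frac{1}{4} \cdot 0 = -35 - 0 = -35 + 0 = -35$)
$y = - \frac{1}{35}$ ($y = \frac{1}{-35} = - \frac{1}{35} \approx -0.028571$)
$v y = \left(- \frac{1}{6}\right) \left(- \frac{1}{35}\right) = \frac{1}{210}$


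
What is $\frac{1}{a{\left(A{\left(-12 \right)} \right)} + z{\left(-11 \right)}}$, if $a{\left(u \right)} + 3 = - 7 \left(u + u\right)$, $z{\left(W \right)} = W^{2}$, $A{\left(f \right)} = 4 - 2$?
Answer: $\frac{1}{90} \approx 0.011111$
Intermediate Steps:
$A{\left(f \right)} = 2$
$a{\left(u \right)} = -3 - 14 u$ ($a{\left(u \right)} = -3 - 7 \left(u + u\right) = -3 - 7 \cdot 2 u = -3 - 14 u$)
$\frac{1}{a{\left(A{\left(-12 \right)} \right)} + z{\left(-11 \right)}} = \frac{1}{\left(-3 - 28\right) + \left(-11\right)^{2}} = \frac{1}{\left(-3 - 28\right) + 121} = \frac{1}{-31 + 121} = \frac{1}{90}$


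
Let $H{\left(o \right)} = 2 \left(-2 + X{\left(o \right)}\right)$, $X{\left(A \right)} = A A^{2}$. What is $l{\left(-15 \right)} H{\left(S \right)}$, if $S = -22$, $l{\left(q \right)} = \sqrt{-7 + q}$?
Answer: $- 21300 i \sqrt{22} \approx - 99906.0 i$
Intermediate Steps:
$X{\left(A \right)} = A^{3}$
$H{\left(o \right)} = -4 + 2 o^{3}$ ($H{\left(o \right)} = 2 \left(-2 + o^{3}\right) = -4 + 2 o^{3}$)
$l{\left(-15 \right)} H{\left(S \right)} = \sqrt{-7 - 15} \left(-4 + 2 \left(-22\right)^{3}\right) = \sqrt{-22} \left(-4 + 2 \left(-10648\right)\right) = i \sqrt{22} \left(-4 - 21296\right) = i \sqrt{22} \left(-21300\right) = - 21300 i \sqrt{22}$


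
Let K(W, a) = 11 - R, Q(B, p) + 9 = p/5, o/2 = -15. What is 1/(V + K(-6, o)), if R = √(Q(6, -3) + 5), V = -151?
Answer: -700/98023 + I*√115/98023 ≈ -0.0071412 + 0.0001094*I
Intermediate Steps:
o = -30 (o = 2*(-15) = -30)
Q(B, p) = -9 + p/5
R = I*√115/5 (R = √((-9 + (⅕)*(-3)) + 5) = √((-9 - ⅗) + 5) = √(-48/5 + 5) = √(-23/5) = I*√115/5 ≈ 2.1448*I)
K(W, a) = 11 - I*√115/5
1/(V + K(-6, o)) = 1/(-151 + (11 - I*√115/5)) = 1/(-140 - I*√115/5)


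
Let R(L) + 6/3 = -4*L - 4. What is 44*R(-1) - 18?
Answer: -106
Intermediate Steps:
R(L) = -6 - 4*L (R(L) = -2 + (-4*L - 4) = -2 + (-4 - 4*L) = -6 - 4*L)
44*R(-1) - 18 = 44*(-6 - 4*(-1)) - 18 = 44*(-6 + 4) - 18 = 44*(-2) - 18 = -88 - 18 = -106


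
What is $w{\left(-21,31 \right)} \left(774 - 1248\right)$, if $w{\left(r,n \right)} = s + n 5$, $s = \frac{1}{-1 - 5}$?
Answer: $-73391$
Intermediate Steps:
$s = - \frac{1}{6}$ ($s = \frac{1}{-6} = - \frac{1}{6} \approx -0.16667$)
$w{\left(r,n \right)} = - \frac{1}{6} + 5 n$ ($w{\left(r,n \right)} = - \frac{1}{6} + n 5 = - \frac{1}{6} + 5 n$)
$w{\left(-21,31 \right)} \left(774 - 1248\right) = \left(- \frac{1}{6} + 5 \cdot 31\right) \left(774 - 1248\right) = \left(- \frac{1}{6} + 155\right) \left(-474\right) = \frac{929}{6} \left(-474\right) = -73391$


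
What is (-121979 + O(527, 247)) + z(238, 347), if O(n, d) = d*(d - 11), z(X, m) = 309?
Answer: -63378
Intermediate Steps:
O(n, d) = d*(-11 + d)
(-121979 + O(527, 247)) + z(238, 347) = (-121979 + 247*(-11 + 247)) + 309 = (-121979 + 247*236) + 309 = (-121979 + 58292) + 309 = -63687 + 309 = -63378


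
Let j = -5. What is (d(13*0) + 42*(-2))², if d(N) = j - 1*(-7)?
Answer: 6724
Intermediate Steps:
d(N) = 2 (d(N) = -5 - 1*(-7) = -5 + 7 = 2)
(d(13*0) + 42*(-2))² = (2 + 42*(-2))² = (2 - 84)² = (-82)² = 6724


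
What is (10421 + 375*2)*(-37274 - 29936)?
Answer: -750802910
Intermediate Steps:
(10421 + 375*2)*(-37274 - 29936) = (10421 + 750)*(-67210) = 11171*(-67210) = -750802910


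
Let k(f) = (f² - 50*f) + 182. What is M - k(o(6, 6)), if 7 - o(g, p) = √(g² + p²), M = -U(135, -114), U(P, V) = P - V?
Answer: -202 - 216*√2 ≈ -507.47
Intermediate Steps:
M = -249 (M = -(135 - 1*(-114)) = -(135 + 114) = -1*249 = -249)
o(g, p) = 7 - √(g² + p²)
k(f) = 182 + f² - 50*f
M - k(o(6, 6)) = -249 - (182 + (7 - √(6² + 6²))² - 50*(7 - √(6² + 6²))) = -249 - (182 + (7 - √(36 + 36))² - 50*(7 - √(36 + 36))) = -249 - (182 + (7 - √72)² - 50*(7 - √72)) = -249 - (182 + (7 - 6*√2)² - 50*(7 - 6*√2)) = -249 - (182 + (7 - 6*√2)² + (-350 + 300*√2)) = -249 - (-168 + (7 - 6*√2)² + 300*√2) = -249 + (168 - (7 - 6*√2)² - 300*√2) = -81 - (7 - 6*√2)² - 300*√2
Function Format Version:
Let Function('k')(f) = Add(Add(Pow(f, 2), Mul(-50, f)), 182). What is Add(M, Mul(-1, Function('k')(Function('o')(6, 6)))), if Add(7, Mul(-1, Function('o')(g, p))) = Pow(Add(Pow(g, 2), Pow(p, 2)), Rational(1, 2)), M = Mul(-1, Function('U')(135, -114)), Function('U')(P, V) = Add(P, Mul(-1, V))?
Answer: Add(-202, Mul(-216, Pow(2, Rational(1, 2)))) ≈ -507.47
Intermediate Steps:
M = -249 (M = Mul(-1, Add(135, Mul(-1, -114))) = Mul(-1, Add(135, 114)) = Mul(-1, 249) = -249)
Function('o')(g, p) = Add(7, Mul(-1, Pow(Add(Pow(g, 2), Pow(p, 2)), Rational(1, 2))))
Function('k')(f) = Add(182, Pow(f, 2), Mul(-50, f))
Add(M, Mul(-1, Function('k')(Function('o')(6, 6)))) = Add(-249, Mul(-1, Add(182, Pow(Add(7, Mul(-1, Pow(Add(Pow(6, 2), Pow(6, 2)), Rational(1, 2)))), 2), Mul(-50, Add(7, Mul(-1, Pow(Add(Pow(6, 2), Pow(6, 2)), Rational(1, 2)))))))) = Add(-249, Mul(-1, Add(182, Pow(Add(7, Mul(-1, Pow(Add(36, 36), Rational(1, 2)))), 2), Mul(-50, Add(7, Mul(-1, Pow(Add(36, 36), Rational(1, 2)))))))) = Add(-249, Mul(-1, Add(182, Pow(Add(7, Mul(-1, Pow(72, Rational(1, 2)))), 2), Mul(-50, Add(7, Mul(-1, Pow(72, Rational(1, 2)))))))) = Add(-249, Mul(-1, Add(182, Pow(Add(7, Mul(-1, Mul(6, Pow(2, Rational(1, 2))))), 2), Mul(-50, Add(7, Mul(-1, Mul(6, Pow(2, Rational(1, 2))))))))) = Add(-249, Mul(-1, Add(182, Pow(Add(7, Mul(-6, Pow(2, Rational(1, 2)))), 2), Mul(-50, Add(7, Mul(-6, Pow(2, Rational(1, 2)))))))) = Add(-249, Mul(-1, Add(182, Pow(Add(7, Mul(-6, Pow(2, Rational(1, 2)))), 2), Add(-350, Mul(300, Pow(2, Rational(1, 2))))))) = Add(-249, Mul(-1, Add(-168, Pow(Add(7, Mul(-6, Pow(2, Rational(1, 2)))), 2), Mul(300, Pow(2, Rational(1, 2)))))) = Add(-249, Add(168, Mul(-1, Pow(Add(7, Mul(-6, Pow(2, Rational(1, 2)))), 2)), Mul(-300, Pow(2, Rational(1, 2))))) = Add(-81, Mul(-1, Pow(Add(7, Mul(-6, Pow(2, Rational(1, 2)))), 2)), Mul(-300, Pow(2, Rational(1, 2))))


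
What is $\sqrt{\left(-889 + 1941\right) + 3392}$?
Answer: $2 \sqrt{1111} \approx 66.663$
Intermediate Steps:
$\sqrt{\left(-889 + 1941\right) + 3392} = \sqrt{1052 + 3392} = \sqrt{4444} = 2 \sqrt{1111}$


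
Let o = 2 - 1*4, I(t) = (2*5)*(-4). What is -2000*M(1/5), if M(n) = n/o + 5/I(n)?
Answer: 450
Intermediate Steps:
I(t) = -40 (I(t) = 10*(-4) = -40)
o = -2 (o = 2 - 4 = -2)
M(n) = -⅛ - n/2 (M(n) = n/(-2) + 5/(-40) = n*(-½) + 5*(-1/40) = -n/2 - ⅛ = -⅛ - n/2)
-2000*M(1/5) = -2000*(-⅛ - ½/5) = -2000*(-⅛ - ½*⅕) = -2000*(-⅛ - ⅒) = -2000*(-9/40) = 450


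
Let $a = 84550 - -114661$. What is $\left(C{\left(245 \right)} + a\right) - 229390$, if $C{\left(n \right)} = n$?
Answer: $-29934$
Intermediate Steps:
$a = 199211$ ($a = 84550 + 114661 = 199211$)
$\left(C{\left(245 \right)} + a\right) - 229390 = \left(245 + 199211\right) - 229390 = 199456 - 229390 = -29934$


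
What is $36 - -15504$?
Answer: $15540$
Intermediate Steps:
$36 - -15504 = 36 + 15504 = 15540$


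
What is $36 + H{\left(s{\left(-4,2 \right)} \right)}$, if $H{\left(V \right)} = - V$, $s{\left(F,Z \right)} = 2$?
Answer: $34$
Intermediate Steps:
$36 + H{\left(s{\left(-4,2 \right)} \right)} = 36 - 2 = 34$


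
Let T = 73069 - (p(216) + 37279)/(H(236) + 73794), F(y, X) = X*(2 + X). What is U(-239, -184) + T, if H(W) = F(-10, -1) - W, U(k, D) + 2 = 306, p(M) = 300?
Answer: 5397060182/73557 ≈ 73373.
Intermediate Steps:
U(k, D) = 304 (U(k, D) = -2 + 306 = 304)
H(W) = -1 - W (H(W) = -(2 - 1) - W = -1*1 - W = -1 - W)
T = 5374698854/73557 (T = 73069 - (300 + 37279)/((-1 - 1*236) + 73794) = 73069 - 37579/((-1 - 236) + 73794) = 73069 - 37579/(-237 + 73794) = 73069 - 37579/73557 = 5374698854/73557 ≈ 73069.)
U(-239, -184) + T = 304 + 5374698854/73557 = 5397060182/73557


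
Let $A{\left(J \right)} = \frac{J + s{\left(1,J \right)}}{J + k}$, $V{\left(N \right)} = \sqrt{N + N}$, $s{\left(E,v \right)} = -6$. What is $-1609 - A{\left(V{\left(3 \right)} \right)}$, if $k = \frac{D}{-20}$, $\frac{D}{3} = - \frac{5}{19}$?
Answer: $- \frac{18594349}{11549} + \frac{11628 \sqrt{6}}{11549} \approx -1607.6$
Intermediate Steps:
$D = - \frac{15}{19}$ ($D = 3 \left(- \frac{5}{19}\right) = - \frac{15}{19} \approx -0.78947$)
$k = \frac{3}{76}$ ($k = - \frac{15}{19 \left(-20\right)} = \left(- \frac{15}{19}\right) \left(- \frac{1}{20}\right) = \frac{3}{76} \approx 0.039474$)
$V{\left(N \right)} = \sqrt{2} \sqrt{N}$ ($V{\left(N \right)} = \sqrt{2 N} = \sqrt{2} \sqrt{N}$)
$A{\left(J \right)} = \frac{-6 + J}{\frac{3}{76} + J}$ ($A{\left(J \right)} = \frac{J - 6}{J + \frac{3}{76}} = \frac{-6 + J}{\frac{3}{76} + J}$)
$-1609 - A{\left(V{\left(3 \right)} \right)} = -1609 - \frac{76 \left(-6 + \sqrt{2} \sqrt{3}\right)}{3 + 76 \sqrt{2} \sqrt{3}} = -1609 - \frac{76 \left(-6 + \sqrt{6}\right)}{3 + 76 \sqrt{6}}$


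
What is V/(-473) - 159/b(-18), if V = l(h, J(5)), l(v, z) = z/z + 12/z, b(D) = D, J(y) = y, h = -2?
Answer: 125243/14190 ≈ 8.8261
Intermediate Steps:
l(v, z) = 1 + 12/z
V = 17/5 (V = (12 + 5)/5 = (⅕)*17 = 17/5 ≈ 3.4000)
V/(-473) - 159/b(-18) = (17/5)/(-473) - 159/(-18) = (17/5)*(-1/473) - 159*(-1/18) = -17/2365 + 53/6 = 125243/14190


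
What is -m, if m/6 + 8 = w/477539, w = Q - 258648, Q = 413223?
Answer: 21994422/477539 ≈ 46.058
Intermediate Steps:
w = 154575 (w = 413223 - 258648 = 154575)
m = -21994422/477539 (m = -48 + 6*(154575/477539) = -48 + 927450/477539 = -21994422/477539 ≈ -46.058)
-m = -1*(-21994422/477539) = 21994422/477539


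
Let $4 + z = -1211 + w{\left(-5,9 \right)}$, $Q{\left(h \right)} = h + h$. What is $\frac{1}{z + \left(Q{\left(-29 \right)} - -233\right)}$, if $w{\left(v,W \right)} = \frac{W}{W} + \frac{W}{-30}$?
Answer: $- \frac{10}{10393} \approx -0.00096219$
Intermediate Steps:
$Q{\left(h \right)} = 2 h$
$w{\left(v,W \right)} = 1 - \frac{W}{30}$ ($w{\left(v,W \right)} = 1 + W \left(- \frac{1}{30}\right) = 1 - \frac{W}{30}$)
$z = - \frac{12143}{10}$ ($z = -4 + \left(-1211 + \left(1 - \frac{3}{10}\right)\right) = -4 + \left(-1211 + \frac{7}{10}\right) = -4 - \frac{12103}{10} = - \frac{12143}{10} \approx -1214.3$)
$\frac{1}{z + \left(Q{\left(-29 \right)} - -233\right)} = \frac{1}{- \frac{12143}{10} + \left(2 \left(-29\right) - -233\right)} = \frac{1}{- \frac{12143}{10} + \left(-58 + 233\right)} = \frac{1}{- \frac{12143}{10} + 175} = \frac{1}{- \frac{10393}{10}} = - \frac{10}{10393}$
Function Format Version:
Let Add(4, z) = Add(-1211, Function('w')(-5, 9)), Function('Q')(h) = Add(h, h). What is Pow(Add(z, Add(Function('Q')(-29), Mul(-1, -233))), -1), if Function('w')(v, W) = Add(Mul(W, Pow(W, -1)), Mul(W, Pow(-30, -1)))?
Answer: Rational(-10, 10393) ≈ -0.00096219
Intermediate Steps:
Function('Q')(h) = Mul(2, h)
Function('w')(v, W) = Add(1, Mul(Rational(-1, 30), W)) (Function('w')(v, W) = Add(1, Mul(W, Rational(-1, 30))) = Add(1, Mul(Rational(-1, 30), W)))
z = Rational(-12143, 10) (z = Add(-4, Add(-1211, Add(1, Mul(Rational(-1, 30), 9)))) = Add(-4, Add(-1211, Add(1, Rational(-3, 10)))) = Add(-4, Add(-1211, Rational(7, 10))) = Add(-4, Rational(-12103, 10)) = Rational(-12143, 10) ≈ -1214.3)
Pow(Add(z, Add(Function('Q')(-29), Mul(-1, -233))), -1) = Pow(Add(Rational(-12143, 10), Add(Mul(2, -29), Mul(-1, -233))), -1) = Pow(Add(Rational(-12143, 10), Add(-58, 233)), -1) = Pow(Add(Rational(-12143, 10), 175), -1) = Pow(Rational(-10393, 10), -1) = Rational(-10, 10393)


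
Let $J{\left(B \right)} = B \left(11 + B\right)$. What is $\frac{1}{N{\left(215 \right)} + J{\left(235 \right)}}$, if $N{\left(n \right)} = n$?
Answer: $\frac{1}{58025} \approx 1.7234 \cdot 10^{-5}$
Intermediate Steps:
$\frac{1}{N{\left(215 \right)} + J{\left(235 \right)}} = \frac{1}{215 + 235 \left(11 + 235\right)} = \frac{1}{215 + 235 \cdot 246} = \frac{1}{215 + 57810} = \frac{1}{58025}$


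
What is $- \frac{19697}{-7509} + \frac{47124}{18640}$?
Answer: $\frac{180251549}{34991940} \approx 5.1512$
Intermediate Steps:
$- \frac{19697}{-7509} + \frac{47124}{18640} = \left(-19697\right) \left(- \frac{1}{7509}\right) + 47124 \cdot \frac{1}{18640} = \frac{19697}{7509} + \frac{11781}{4660} = \frac{180251549}{34991940}$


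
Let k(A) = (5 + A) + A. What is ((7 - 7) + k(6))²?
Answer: 289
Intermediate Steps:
k(A) = 5 + 2*A
((7 - 7) + k(6))² = ((7 - 7) + (5 + 2*6))² = (0 + (5 + 12))² = (0 + 17)² = 17² = 289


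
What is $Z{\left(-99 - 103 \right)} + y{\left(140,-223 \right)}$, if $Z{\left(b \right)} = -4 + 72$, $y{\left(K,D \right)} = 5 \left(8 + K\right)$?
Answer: $808$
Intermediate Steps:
$y{\left(K,D \right)} = 40 + 5 K$
$Z{\left(b \right)} = 68$
$Z{\left(-99 - 103 \right)} + y{\left(140,-223 \right)} = 68 + \left(40 + 5 \cdot 140\right) = 68 + \left(40 + 700\right) = 68 + 740 = 808$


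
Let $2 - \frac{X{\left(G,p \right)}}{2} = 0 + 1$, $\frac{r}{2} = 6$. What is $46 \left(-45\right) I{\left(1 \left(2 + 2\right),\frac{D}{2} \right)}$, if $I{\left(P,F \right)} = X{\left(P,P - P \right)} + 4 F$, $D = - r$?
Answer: $45540$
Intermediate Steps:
$r = 12$ ($r = 2 \cdot 6 = 12$)
$D = -12$ ($D = \left(-1\right) 12 = -12$)
$X{\left(G,p \right)} = 2$ ($X{\left(G,p \right)} = 4 - 2 \left(0 + 1\right) = 4 - 2 = 2$)
$I{\left(P,F \right)} = 2 + 4 F$
$46 \left(-45\right) I{\left(1 \left(2 + 2\right),\frac{D}{2} \right)} = 46 \left(-45\right) \left(2 + 4 \left(- \frac{12}{2}\right)\right) = - 2070 \left(2 + 4 \left(\left(-12\right) \frac{1}{2}\right)\right) = - 2070 \left(2 + 4 \left(-6\right)\right) = - 2070 \left(2 - 24\right) = \left(-2070\right) \left(-22\right) = 45540$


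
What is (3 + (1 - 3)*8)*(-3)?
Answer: 39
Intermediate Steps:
(3 + (1 - 3)*8)*(-3) = (3 - 2*8)*(-3) = (3 - 16)*(-3) = -13*(-3) = 39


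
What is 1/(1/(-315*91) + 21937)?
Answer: 28665/628824104 ≈ 4.5585e-5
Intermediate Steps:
1/(1/(-315*91) + 21937) = 1/(1/(-28665) + 21937) = 1/(-1/28665 + 21937) = 1/(628824104/28665) = 28665/628824104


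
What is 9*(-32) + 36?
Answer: -252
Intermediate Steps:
9*(-32) + 36 = -288 + 36 = -252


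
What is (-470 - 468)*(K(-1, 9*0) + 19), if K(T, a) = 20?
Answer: -36582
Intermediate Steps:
(-470 - 468)*(K(-1, 9*0) + 19) = (-470 - 468)*(20 + 19) = -938*39 = -36582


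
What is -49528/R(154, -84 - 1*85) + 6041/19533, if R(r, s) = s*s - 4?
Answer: -264972529/185934627 ≈ -1.4251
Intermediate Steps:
R(r, s) = -4 + s² (R(r, s) = s² - 4 = -4 + s²)
-49528/R(154, -84 - 1*85) + 6041/19533 = -49528/(-4 + (-84 - 1*85)²) + 6041/19533 = -49528/(-4 + (-84 - 85)²) + 6041*(1/19533) = -49528/(-4 + (-169)²) + 6041/19533 = -49528/(-4 + 28561) + 6041/19533 = -49528/28557 + 6041/19533 = -264972529/185934627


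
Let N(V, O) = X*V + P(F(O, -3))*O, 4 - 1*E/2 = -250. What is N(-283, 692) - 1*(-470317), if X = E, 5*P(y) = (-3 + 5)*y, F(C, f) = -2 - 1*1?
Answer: 1628613/5 ≈ 3.2572e+5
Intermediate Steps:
E = 508 (E = 8 - 2*(-250) = 8 + 500 = 508)
F(C, f) = -3 (F(C, f) = -2 - 1 = -3)
P(y) = 2*y/5 (P(y) = ((-3 + 5)*y)/5 = (2*y)/5 = 2*y/5)
X = 508
N(V, O) = 508*V - 6*O/5 (N(V, O) = 508*V + ((⅖)*(-3))*O = 508*V - 6*O/5)
N(-283, 692) - 1*(-470317) = (508*(-283) - 6/5*692) - 1*(-470317) = (-143764 - 4152/5) + 470317 = -722972/5 + 470317 = 1628613/5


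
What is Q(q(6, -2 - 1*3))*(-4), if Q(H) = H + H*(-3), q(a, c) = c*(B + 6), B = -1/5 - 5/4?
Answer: -182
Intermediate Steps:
B = -29/20 (B = -1*⅕ - 5*¼ = -⅕ - 5/4 = -29/20 ≈ -1.4500)
q(a, c) = 91*c/20 (q(a, c) = c*(-29/20 + 6) = c*(91/20) = 91*c/20)
Q(H) = -2*H (Q(H) = H - 3*H = -2*H)
Q(q(6, -2 - 1*3))*(-4) = -91*(-2 - 1*3)/10*(-4) = -91*(-2 - 3)/10*(-4) = -91*(-5)/10*(-4) = -2*(-91/4)*(-4) = (91/2)*(-4) = -182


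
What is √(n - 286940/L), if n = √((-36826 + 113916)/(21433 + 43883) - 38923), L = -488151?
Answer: √(1844333385649945360 + 96075561753618*I*√41511870831162)/1771337262 ≈ 9.9467 + 9.9171*I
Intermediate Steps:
n = I*√41511870831162/32658 (n = √(77090/65316 - 38923) = √(77090*(1/65316) - 38923) = √(38545/32658 - 38923) = √(-1271108789/32658) = I*√41511870831162/32658 ≈ 197.29*I)
√(n - 286940/L) = √(I*√41511870831162/32658 - 286940/(-488151)) = √(I*√41511870831162/32658 - 286940*(-1/488151)) = √(I*√41511870831162/32658 + 286940/488151) = √(286940/488151 + I*√41511870831162/32658)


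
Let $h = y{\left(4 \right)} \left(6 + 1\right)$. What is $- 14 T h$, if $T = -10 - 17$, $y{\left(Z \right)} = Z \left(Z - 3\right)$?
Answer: $10584$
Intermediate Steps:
$y{\left(Z \right)} = Z \left(-3 + Z\right)$
$T = -27$
$h = 28$ ($h = 4 \left(-3 + 4\right) \left(6 + 1\right) = 4 \cdot 1 \cdot 7 = 4 \cdot 7 = 28$)
$- 14 T h = \left(-14\right) \left(-27\right) 28 = 378 \cdot 28 = 10584$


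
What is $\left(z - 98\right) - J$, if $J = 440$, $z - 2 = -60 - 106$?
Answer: $-702$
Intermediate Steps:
$z = -164$ ($z = 2 - 166 = -164$)
$\left(z - 98\right) - J = \left(-164 - 98\right) - 440 = -262 - 440 = -702$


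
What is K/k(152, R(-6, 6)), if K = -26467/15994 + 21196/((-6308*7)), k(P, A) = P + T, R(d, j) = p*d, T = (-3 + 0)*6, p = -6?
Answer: -53845917/3379820092 ≈ -0.015932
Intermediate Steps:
T = -18 (T = -3*6 = -18)
R(d, j) = -6*d
k(P, A) = -18 + P (k(P, A) = P - 18 = -18 + P)
K = -53845917/25222538 (K = -26467*1/15994 + 21196/(-44156) = -26467/15994 + 21196*(-1/44156) = -26467/15994 - 757/1577 = -53845917/25222538 ≈ -2.1348)
K/k(152, R(-6, 6)) = -53845917/(25222538*(-18 + 152)) = -53845917/25222538/134 = -53845917/25222538*1/134 = -53845917/3379820092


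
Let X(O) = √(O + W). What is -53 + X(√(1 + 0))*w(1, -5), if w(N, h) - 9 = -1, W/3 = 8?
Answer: -13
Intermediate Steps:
W = 24 (W = 3*8 = 24)
w(N, h) = 8 (w(N, h) = 9 - 1 = 8)
X(O) = √(24 + O) (X(O) = √(O + 24) = √(24 + O))
-53 + X(√(1 + 0))*w(1, -5) = -53 + √(24 + √(1 + 0))*8 = -53 + √(24 + √1)*8 = -53 + √(24 + 1)*8 = -53 + √25*8 = -53 + 5*8 = -53 + 40 = -13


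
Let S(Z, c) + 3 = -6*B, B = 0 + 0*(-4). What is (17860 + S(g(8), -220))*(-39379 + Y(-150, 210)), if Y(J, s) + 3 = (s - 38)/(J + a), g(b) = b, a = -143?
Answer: -206053672986/293 ≈ -7.0325e+8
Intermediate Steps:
B = 0 (B = 0 + 0 = 0)
Y(J, s) = -3 + (-38 + s)/(-143 + J) (Y(J, s) = -3 + (s - 38)/(J - 143) = -3 + (-38 + s)/(-143 + J))
S(Z, c) = -3 (S(Z, c) = -3 - 6*0 = -3 + 0 = -3)
(17860 + S(g(8), -220))*(-39379 + Y(-150, 210)) = (17860 - 3)*(-39379 + (391 + 210 - 3*(-150))/(-143 - 150)) = 17857*(-39379 + (391 + 210 + 450)/(-293)) = 17857*(-39379 - 1/293*1051) = 17857*(-39379 - 1051/293) = 17857*(-11539098/293) = -206053672986/293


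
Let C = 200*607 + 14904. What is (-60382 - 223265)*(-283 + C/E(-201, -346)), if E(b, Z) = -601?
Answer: 86905753389/601 ≈ 1.4460e+8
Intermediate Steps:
C = 136304 (C = 121400 + 14904 = 136304)
(-60382 - 223265)*(-283 + C/E(-201, -346)) = (-60382 - 223265)*(-283 + 136304/(-601)) = -283647*(-283 + 136304*(-1/601)) = -283647*(-283 - 136304/601) = -283647*(-306387/601) = 86905753389/601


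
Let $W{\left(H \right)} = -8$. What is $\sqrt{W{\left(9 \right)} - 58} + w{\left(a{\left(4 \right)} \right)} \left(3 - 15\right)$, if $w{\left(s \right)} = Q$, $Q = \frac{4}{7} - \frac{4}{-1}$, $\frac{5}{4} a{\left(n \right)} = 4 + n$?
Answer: $- \frac{384}{7} + i \sqrt{66} \approx -54.857 + 8.124 i$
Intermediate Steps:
$a{\left(n \right)} = \frac{16}{5} + \frac{4 n}{5}$ ($a{\left(n \right)} = \frac{4 \left(4 + n\right)}{5} = \frac{16}{5} + \frac{4 n}{5}$)
$Q = \frac{32}{7}$ ($Q = 4 \cdot \frac{1}{7} - -4 = \frac{4}{7} + 4 = \frac{32}{7} \approx 4.5714$)
$w{\left(s \right)} = \frac{32}{7}$
$\sqrt{W{\left(9 \right)} - 58} + w{\left(a{\left(4 \right)} \right)} \left(3 - 15\right) = \sqrt{-8 - 58} + \frac{32 \left(3 - 15\right)}{7} = \sqrt{-66} + \frac{32}{7} \left(-12\right) = i \sqrt{66} - \frac{384}{7} = - \frac{384}{7} + i \sqrt{66}$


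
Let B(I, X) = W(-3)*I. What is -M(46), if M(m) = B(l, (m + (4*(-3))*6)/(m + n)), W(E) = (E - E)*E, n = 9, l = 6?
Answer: 0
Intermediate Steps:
W(E) = 0 (W(E) = 0*E = 0)
B(I, X) = 0 (B(I, X) = 0*I = 0)
M(m) = 0
-M(46) = -1*0 = 0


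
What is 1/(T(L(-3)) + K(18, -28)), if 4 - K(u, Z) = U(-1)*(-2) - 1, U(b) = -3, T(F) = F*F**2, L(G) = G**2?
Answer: 1/728 ≈ 0.0013736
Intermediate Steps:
T(F) = F**3
K(u, Z) = -1 (K(u, Z) = 4 - (-3*(-2) - 1) = 4 - (6 - 1) = 4 - 1*5 = 4 - 5 = -1)
1/(T(L(-3)) + K(18, -28)) = 1/(((-3)**2)**3 - 1) = 1/(9**3 - 1) = 1/(729 - 1) = 1/728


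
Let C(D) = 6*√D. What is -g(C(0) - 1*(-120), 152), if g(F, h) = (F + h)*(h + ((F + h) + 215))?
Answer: -173808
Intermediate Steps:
g(F, h) = (F + h)*(215 + F + 2*h) (g(F, h) = (F + h)*(h + (215 + F + h)) = (F + h)*(215 + F + 2*h))
-g(C(0) - 1*(-120), 152) = -((6*√0 - 1*(-120))² + 2*152² + 215*(6*√0 - 1*(-120)) + 215*152 + 3*(6*√0 - 1*(-120))*152) = -((6*0 + 120)² + 2*23104 + 215*(6*0 + 120) + 32680 + 3*(6*0 + 120)*152) = -((0 + 120)² + 46208 + 215*(0 + 120) + 32680 + 3*(0 + 120)*152) = -(120² + 46208 + 215*120 + 32680 + 3*120*152) = -(14400 + 46208 + 25800 + 32680 + 54720) = -1*173808 = -173808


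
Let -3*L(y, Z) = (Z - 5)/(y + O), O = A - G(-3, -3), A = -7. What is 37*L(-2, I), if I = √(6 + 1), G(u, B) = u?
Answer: -185/18 + 37*√7/18 ≈ -4.8393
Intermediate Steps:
I = √7 ≈ 2.6458
O = -4 (O = -7 - 1*(-3) = -7 + 3 = -4)
L(y, Z) = -(-5 + Z)/(3*(-4 + y)) (L(y, Z) = -(Z - 5)/(3*(y - 4)) = -(-5 + Z)/(3*(-4 + y)))
37*L(-2, I) = 37*((5 - √7)/(3*(-4 - 2))) = 37*((⅓)*(5 - √7)/(-6)) = 37*((⅓)*(-⅙)*(5 - √7)) = 37*(-5/18 + √7/18) = -185/18 + 37*√7/18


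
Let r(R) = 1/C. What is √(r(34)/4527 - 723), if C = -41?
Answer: I*√2767480016026/61869 ≈ 26.889*I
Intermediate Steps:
r(R) = -1/41 (r(R) = 1/(-41) = -1/41)
√(r(34)/4527 - 723) = √(-1/41/4527 - 723) = √(-1/41*1/4527 - 723) = √(-1/185607 - 723) = √(-134193862/185607) = I*√2767480016026/61869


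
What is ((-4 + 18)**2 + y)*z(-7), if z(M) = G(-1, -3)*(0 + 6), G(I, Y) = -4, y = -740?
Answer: 13056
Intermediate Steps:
z(M) = -24 (z(M) = -4*(0 + 6) = -4*6 = -24)
((-4 + 18)**2 + y)*z(-7) = ((-4 + 18)**2 - 740)*(-24) = (14**2 - 740)*(-24) = (196 - 740)*(-24) = -544*(-24) = 13056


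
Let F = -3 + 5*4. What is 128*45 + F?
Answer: 5777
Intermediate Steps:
F = 17 (F = -3 + 20 = 17)
128*45 + F = 128*45 + 17 = 5760 + 17 = 5777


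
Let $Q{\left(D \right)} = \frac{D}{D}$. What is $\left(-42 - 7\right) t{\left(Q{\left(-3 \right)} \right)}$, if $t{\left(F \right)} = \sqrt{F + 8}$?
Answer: $-147$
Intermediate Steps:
$Q{\left(D \right)} = 1$
$t{\left(F \right)} = \sqrt{8 + F}$
$\left(-42 - 7\right) t{\left(Q{\left(-3 \right)} \right)} = \left(-42 - 7\right) \sqrt{8 + 1} = - 49 \sqrt{9} = \left(-49\right) 3 = -147$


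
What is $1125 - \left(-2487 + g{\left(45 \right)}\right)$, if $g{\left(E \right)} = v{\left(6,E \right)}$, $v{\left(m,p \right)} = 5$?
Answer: $3607$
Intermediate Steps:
$g{\left(E \right)} = 5$
$1125 - \left(-2487 + g{\left(45 \right)}\right) = 1125 + \left(2487 - 5\right) = 1125 + 2482 = 3607$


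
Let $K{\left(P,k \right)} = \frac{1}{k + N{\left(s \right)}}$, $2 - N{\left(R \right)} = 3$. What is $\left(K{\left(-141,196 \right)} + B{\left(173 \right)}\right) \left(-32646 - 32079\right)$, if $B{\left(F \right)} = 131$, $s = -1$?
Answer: $- \frac{110230990}{13} \approx -8.4793 \cdot 10^{6}$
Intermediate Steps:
$N{\left(R \right)} = -1$ ($N{\left(R \right)} = 2 - 3 = -1$)
$K{\left(P,k \right)} = \frac{1}{-1 + k}$ ($K{\left(P,k \right)} = \frac{1}{k - 1} = \frac{1}{-1 + k}$)
$\left(K{\left(-141,196 \right)} + B{\left(173 \right)}\right) \left(-32646 - 32079\right) = \left(\frac{1}{-1 + 196} + 131\right) \left(-32646 - 32079\right) = \left(\frac{1}{195} + 131\right) \left(-64725\right) = \frac{25546}{195} \left(-64725\right) = - \frac{110230990}{13}$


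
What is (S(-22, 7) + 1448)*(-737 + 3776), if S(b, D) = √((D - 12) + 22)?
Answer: 4400472 + 3039*√17 ≈ 4.4130e+6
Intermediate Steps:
S(b, D) = √(10 + D) (S(b, D) = √((-12 + D) + 22) = √(10 + D))
(S(-22, 7) + 1448)*(-737 + 3776) = (√(10 + 7) + 1448)*(-737 + 3776) = (√17 + 1448)*3039 = (1448 + √17)*3039 = 4400472 + 3039*√17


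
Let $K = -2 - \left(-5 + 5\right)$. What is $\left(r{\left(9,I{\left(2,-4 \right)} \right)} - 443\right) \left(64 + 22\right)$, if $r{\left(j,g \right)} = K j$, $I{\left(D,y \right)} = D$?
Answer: $-39646$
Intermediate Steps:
$K = -2$ ($K = -2 - 0 = -2 + 0 = -2$)
$r{\left(j,g \right)} = - 2 j$
$\left(r{\left(9,I{\left(2,-4 \right)} \right)} - 443\right) \left(64 + 22\right) = \left(\left(-2\right) 9 - 443\right) \left(64 + 22\right) = \left(-18 - 443\right) 86 = \left(-461\right) 86 = -39646$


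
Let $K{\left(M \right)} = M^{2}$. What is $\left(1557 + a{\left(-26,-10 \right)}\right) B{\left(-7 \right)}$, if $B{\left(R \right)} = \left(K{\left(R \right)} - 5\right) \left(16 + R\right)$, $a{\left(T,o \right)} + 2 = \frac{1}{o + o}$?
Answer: $\frac{3078801}{5} \approx 6.1576 \cdot 10^{5}$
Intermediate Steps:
$a{\left(T,o \right)} = -2 + \frac{1}{2 o}$ ($a{\left(T,o \right)} = -2 + \frac{1}{o + o} = -2 + \frac{1}{2 o}$)
$B{\left(R \right)} = \left(-5 + R^{2}\right) \left(16 + R\right)$ ($B{\left(R \right)} = \left(R^{2} - 5\right) \left(16 + R\right) = \left(-5 + R^{2}\right) \left(16 + R\right)$)
$\left(1557 + a{\left(-26,-10 \right)}\right) B{\left(-7 \right)} = \left(1557 - \left(2 - \frac{1}{2 \left(-10\right)}\right)\right) \left(-80 + \left(-7\right)^{3} - -35 + 16 \left(-7\right)^{2}\right) = \left(1557 + \left(-2 + \frac{1}{2} \left(- \frac{1}{10}\right)\right)\right) \left(-80 - 343 + 35 + 16 \cdot 49\right) = \left(1557 - \frac{41}{20}\right) \left(-80 - 343 + 35 + 784\right) = \left(1557 - \frac{41}{20}\right) 396 = \frac{31099}{20} \cdot 396 = \frac{3078801}{5}$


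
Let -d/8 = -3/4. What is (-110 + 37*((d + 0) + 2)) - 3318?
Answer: -3132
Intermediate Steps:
d = 6 (d = -(-24)/4 = -8*(-¾) = 6)
(-110 + 37*((d + 0) + 2)) - 3318 = (-110 + 37*((6 + 0) + 2)) - 3318 = (-110 + 37*(6 + 2)) - 3318 = (-110 + 37*8) - 3318 = (-110 + 296) - 3318 = 186 - 3318 = -3132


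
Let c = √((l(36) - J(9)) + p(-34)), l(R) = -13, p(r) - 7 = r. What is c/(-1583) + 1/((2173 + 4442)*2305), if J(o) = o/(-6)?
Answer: 1/15247575 - I*√154/3166 ≈ 6.5584e-8 - 0.0039197*I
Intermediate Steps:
p(r) = 7 + r
J(o) = -o/6 (J(o) = o*(-⅙) = -o/6)
c = I*√154/2 (c = √((-13 - (-1)*9/6) + (7 - 34)) = √((-13 - 1*(-3/2)) - 27) = √((-13 + 3/2) - 27) = √(-23/2 - 27) = √(-77/2) = I*√154/2 ≈ 6.2048*I)
c/(-1583) + 1/((2173 + 4442)*2305) = (I*√154/2)/(-1583) + 1/((2173 + 4442)*2305) = (I*√154/2)*(-1/1583) + (1/2305)/6615 = -I*√154/3166 + (1/6615)*(1/2305) = -I*√154/3166 + 1/15247575 = 1/15247575 - I*√154/3166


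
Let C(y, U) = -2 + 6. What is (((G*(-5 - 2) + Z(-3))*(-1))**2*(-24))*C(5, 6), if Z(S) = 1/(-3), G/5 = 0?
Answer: -32/3 ≈ -10.667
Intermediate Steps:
G = 0 (G = 5*0 = 0)
C(y, U) = 4
Z(S) = -1/3
(((G*(-5 - 2) + Z(-3))*(-1))**2*(-24))*C(5, 6) = (((0*(-5 - 2) - 1/3)*(-1))**2*(-24))*4 = (((0*(-7) - 1/3)*(-1))**2*(-24))*4 = (((0 - 1/3)*(-1))**2*(-24))*4 = ((-1/3*(-1))**2*(-24))*4 = ((1/3)**2*(-24))*4 = ((1/9)*(-24))*4 = -8/3*4 = -32/3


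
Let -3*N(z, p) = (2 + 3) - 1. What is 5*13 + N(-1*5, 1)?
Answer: 191/3 ≈ 63.667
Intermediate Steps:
N(z, p) = -4/3 (N(z, p) = -((2 + 3) - 1)/3 = -(5 - 1)/3 = -⅓*4 = -4/3)
5*13 + N(-1*5, 1) = 5*13 - 4/3 = 65 - 4/3 = 191/3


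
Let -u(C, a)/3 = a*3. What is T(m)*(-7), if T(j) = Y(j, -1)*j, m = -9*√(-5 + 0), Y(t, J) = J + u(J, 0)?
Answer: -63*I*√5 ≈ -140.87*I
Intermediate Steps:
u(C, a) = -9*a (u(C, a) = -3*a*3 = -9*a)
Y(t, J) = J (Y(t, J) = J - 9*0 = J + 0 = J)
m = -9*I*√5 ≈ -20.125*I
T(j) = -j
T(m)*(-7) = -(-9)*I*√5*(-7) = (9*I*√5)*(-7) = -63*I*√5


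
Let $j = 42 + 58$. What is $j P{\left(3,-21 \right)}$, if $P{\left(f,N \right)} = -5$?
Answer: $-500$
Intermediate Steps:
$j = 100$
$j P{\left(3,-21 \right)} = 100 \left(-5\right) = -500$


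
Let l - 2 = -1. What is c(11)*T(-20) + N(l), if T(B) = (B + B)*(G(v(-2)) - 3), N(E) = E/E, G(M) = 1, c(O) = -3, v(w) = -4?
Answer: -239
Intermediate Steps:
l = 1 (l = 2 - 1 = 1)
N(E) = 1
T(B) = -4*B (T(B) = (B + B)*(1 - 3) = (2*B)*(-2) = -4*B)
c(11)*T(-20) + N(l) = -(-12)*(-20) + 1 = -3*80 + 1 = -240 + 1 = -239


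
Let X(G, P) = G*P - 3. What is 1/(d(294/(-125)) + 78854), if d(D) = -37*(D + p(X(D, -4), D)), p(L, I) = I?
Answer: 125/9878506 ≈ 1.2654e-5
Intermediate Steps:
X(G, P) = -3 + G*P
d(D) = -74*D (d(D) = -37*(D + D) = -74*D)
1/(d(294/(-125)) + 78854) = 1/(-21756/(-125) + 78854) = 1/(-21756*(-1)/125 + 78854) = 1/(-74*(-294/125) + 78854) = 1/(21756/125 + 78854) = 1/(9878506/125) = 125/9878506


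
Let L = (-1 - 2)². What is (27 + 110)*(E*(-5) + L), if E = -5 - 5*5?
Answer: 21783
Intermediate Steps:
L = 9 (L = (-3)² = 9)
E = -30 (E = -5 - 25 = -30)
(27 + 110)*(E*(-5) + L) = (27 + 110)*(-30*(-5) + 9) = 137*(150 + 9) = 137*159 = 21783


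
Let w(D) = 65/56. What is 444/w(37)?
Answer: 24864/65 ≈ 382.52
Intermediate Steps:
w(D) = 65/56 (w(D) = 65*(1/56) = 65/56)
444/w(37) = 444/(65/56) = 444*(56/65) = 24864/65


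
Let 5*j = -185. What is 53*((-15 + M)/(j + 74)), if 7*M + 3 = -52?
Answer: -8480/259 ≈ -32.741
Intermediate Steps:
M = -55/7 (M = -3/7 + (1/7)*(-52) = -3/7 - 52/7 = -55/7 ≈ -7.8571)
j = -37 (j = (1/5)*(-185) = -37)
53*((-15 + M)/(j + 74)) = 53*((-15 - 55/7)/(-37 + 74)) = 53*(-160/7/37) = 53*(-160/7*1/37) = 53*(-160/259) = -8480/259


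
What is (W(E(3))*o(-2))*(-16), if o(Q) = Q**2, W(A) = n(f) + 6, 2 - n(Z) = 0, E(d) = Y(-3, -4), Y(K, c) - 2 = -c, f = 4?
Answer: -512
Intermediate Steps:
Y(K, c) = 2 - c
E(d) = 6 (E(d) = 2 - 1*(-4) = 2 + 4 = 6)
n(Z) = 2 (n(Z) = 2 - 1*0 = 2 + 0 = 2)
W(A) = 8 (W(A) = 2 + 6 = 8)
(W(E(3))*o(-2))*(-16) = (8*(-2)**2)*(-16) = (8*4)*(-16) = 32*(-16) = -512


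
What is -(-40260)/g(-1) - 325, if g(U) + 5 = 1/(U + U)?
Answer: -7645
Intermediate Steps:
g(U) = -5 + 1/(2*U) (g(U) = -5 + 1/(U + U) = -5 + 1/(2*U))
-(-40260)/g(-1) - 325 = -(-40260)/(-5 + (½)/(-1)) - 325 = -(-40260)/(-5 + (½)*(-1)) - 325 = -(-40260)/(-5 - ½) - 325 = -(-40260)/(-11/2) - 325 = -(-40260)*(-2)/11 - 325 = -610*12 - 325 = -7320 - 325 = -7645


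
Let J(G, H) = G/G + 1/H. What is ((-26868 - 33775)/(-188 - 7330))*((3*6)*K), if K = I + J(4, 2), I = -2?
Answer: -181929/2506 ≈ -72.597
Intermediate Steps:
J(G, H) = 1 + 1/H
K = -½ (K = -2 + (1 + 2)/2 = -2 + (½)*3 = -2 + 3/2 = -½ ≈ -0.50000)
((-26868 - 33775)/(-188 - 7330))*((3*6)*K) = ((-26868 - 33775)/(-188 - 7330))*((3*6)*(-½)) = (-60643/(-7518))*(18*(-½)) = -60643*(-1/7518)*(-9) = (60643/7518)*(-9) = -181929/2506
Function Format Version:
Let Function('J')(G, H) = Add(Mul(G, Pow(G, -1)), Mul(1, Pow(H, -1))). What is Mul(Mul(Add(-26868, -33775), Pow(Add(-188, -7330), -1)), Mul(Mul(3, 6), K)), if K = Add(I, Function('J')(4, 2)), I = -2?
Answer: Rational(-181929, 2506) ≈ -72.597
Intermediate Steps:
Function('J')(G, H) = Add(1, Pow(H, -1))
K = Rational(-1, 2) (K = Add(-2, Mul(Pow(2, -1), Add(1, 2))) = Add(-2, Mul(Rational(1, 2), 3)) = Add(-2, Rational(3, 2)) = Rational(-1, 2) ≈ -0.50000)
Mul(Mul(Add(-26868, -33775), Pow(Add(-188, -7330), -1)), Mul(Mul(3, 6), K)) = Mul(Mul(Add(-26868, -33775), Pow(Add(-188, -7330), -1)), Mul(Mul(3, 6), Rational(-1, 2))) = Mul(Mul(-60643, Pow(-7518, -1)), Mul(18, Rational(-1, 2))) = Mul(Mul(-60643, Rational(-1, 7518)), -9) = Mul(Rational(60643, 7518), -9) = Rational(-181929, 2506)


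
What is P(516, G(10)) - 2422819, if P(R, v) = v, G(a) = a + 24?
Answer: -2422785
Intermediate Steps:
G(a) = 24 + a
P(516, G(10)) - 2422819 = (24 + 10) - 2422819 = 34 - 2422819 = -2422785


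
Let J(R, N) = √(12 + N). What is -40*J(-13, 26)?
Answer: -40*√38 ≈ -246.58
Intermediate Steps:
-40*J(-13, 26) = -40*√(12 + 26) = -40*√38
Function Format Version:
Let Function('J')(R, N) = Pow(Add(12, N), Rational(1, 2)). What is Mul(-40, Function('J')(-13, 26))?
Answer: Mul(-40, Pow(38, Rational(1, 2))) ≈ -246.58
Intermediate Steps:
Mul(-40, Function('J')(-13, 26)) = Mul(-40, Pow(Add(12, 26), Rational(1, 2))) = Mul(-40, Pow(38, Rational(1, 2)))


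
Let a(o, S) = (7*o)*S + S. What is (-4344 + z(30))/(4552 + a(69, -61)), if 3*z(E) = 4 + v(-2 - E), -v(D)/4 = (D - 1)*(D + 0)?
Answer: 4313/18729 ≈ 0.23028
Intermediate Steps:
a(o, S) = S + 7*S*o (a(o, S) = 7*S*o + S = S + 7*S*o)
v(D) = -4*D*(-1 + D) (v(D) = -4*(D - 1)*(D + 0) = -4*(-1 + D)*D = -4*D*(-1 + D))
z(E) = 4/3 + 4*(-2 - E)*(3 + E)/3 (z(E) = (4 + 4*(-2 - E)*(1 - (-2 - E)))/3 = (4 + 4*(-2 - E)*(1 + (2 + E)))/3 = (4 + 4*(-2 - E)*(3 + E))/3 = 4/3 + 4*(-2 - E)*(3 + E)/3)
(-4344 + z(30))/(4552 + a(69, -61)) = (-4344 + (4/3 - 4*(2 + 30)*(3 + 30)/3))/(4552 - 61*(1 + 7*69)) = (-4344 + (4/3 - 4/3*32*33))/(4552 - 61*(1 + 483)) = (-4344 + (4/3 - 1408))/(4552 - 61*484) = (-4344 - 4220/3)/(4552 - 29524) = -17252/3/(-24972) = -17252/3*(-1/24972) = 4313/18729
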